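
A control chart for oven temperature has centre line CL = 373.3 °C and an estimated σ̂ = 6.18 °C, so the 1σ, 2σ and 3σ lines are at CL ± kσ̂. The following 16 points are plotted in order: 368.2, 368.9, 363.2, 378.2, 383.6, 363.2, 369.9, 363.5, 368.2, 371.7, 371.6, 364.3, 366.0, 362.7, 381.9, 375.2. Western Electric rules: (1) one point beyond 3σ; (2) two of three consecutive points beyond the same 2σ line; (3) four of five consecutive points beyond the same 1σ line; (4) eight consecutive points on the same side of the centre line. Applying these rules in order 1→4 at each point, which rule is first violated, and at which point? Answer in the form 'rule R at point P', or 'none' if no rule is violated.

Zone of each point (C = within 1σ̂, B = 1σ̂–2σ̂, A = 2σ̂–3σ̂, * = beyond 3σ̂; sign = side of CL): 1:-C, 2:-C, 3:-B, 4:+C, 5:+B, 6:-B, 7:-C, 8:-B, 9:-C, 10:-C, 11:-C, 12:-B, 13:-B, 14:-B, 15:+B, 16:+C
Rule 4 (eight consecutive points on the same side of the centre line) is satisfied at point 13.

rule 4 at point 13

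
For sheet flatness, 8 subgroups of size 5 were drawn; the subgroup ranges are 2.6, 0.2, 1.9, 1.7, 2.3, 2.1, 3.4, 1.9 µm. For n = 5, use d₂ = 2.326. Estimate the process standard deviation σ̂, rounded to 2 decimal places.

R̄ = (2.6 + 0.2 + 1.9 + 1.7 + 2.3 + 2.1 + 3.4 + 1.9) / 8 = 2.0125
σ̂ = R̄ / d₂ = 2.0125 / 2.326 = 0.8652

0.87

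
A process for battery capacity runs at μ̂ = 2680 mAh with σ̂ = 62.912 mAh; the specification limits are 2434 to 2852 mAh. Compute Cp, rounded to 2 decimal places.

Cp = (USL − LSL) / (6σ̂) = (2852 − 2434) / (6 × 62.912) = 418.0000 / 377.4720 = 1.1074

1.11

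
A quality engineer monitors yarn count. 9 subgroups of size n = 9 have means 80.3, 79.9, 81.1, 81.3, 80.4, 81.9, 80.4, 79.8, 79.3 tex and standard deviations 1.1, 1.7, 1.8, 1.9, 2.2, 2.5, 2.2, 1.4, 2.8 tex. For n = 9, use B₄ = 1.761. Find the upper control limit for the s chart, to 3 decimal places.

3.444

s̄ = (1.1 + 1.7 + 1.8 + 1.9 + 2.2 + 2.5 + 2.2 + 1.4 + 2.8) / 9 = 1.9556
UCL_s = B₄·s̄ = 1.761 × 1.9556 = 3.4437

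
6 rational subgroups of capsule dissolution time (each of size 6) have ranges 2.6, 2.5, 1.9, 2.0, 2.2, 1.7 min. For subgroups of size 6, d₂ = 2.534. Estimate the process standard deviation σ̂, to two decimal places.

R̄ = (2.6 + 2.5 + 1.9 + 2.0 + 2.2 + 1.7) / 6 = 2.1500
σ̂ = R̄ / d₂ = 2.1500 / 2.534 = 0.8485

0.85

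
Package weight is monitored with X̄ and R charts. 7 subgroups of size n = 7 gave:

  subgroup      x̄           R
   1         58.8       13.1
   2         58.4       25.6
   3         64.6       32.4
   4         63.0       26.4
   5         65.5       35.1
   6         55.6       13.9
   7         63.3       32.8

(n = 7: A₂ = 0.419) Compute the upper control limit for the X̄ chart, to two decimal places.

72.05

X̄̄ = (58.8 + 58.4 + 64.6 + 63.0 + 65.5 + 55.6 + 63.3) / 7 = 429.2000 / 7 = 61.3143
R̄ = (13.1 + 25.6 + 32.4 + 26.4 + 35.1 + 13.9 + 32.8) / 7 = 179.3000 / 7 = 25.6143
UCL = X̄̄ + A₂·R̄ = 61.3143 + 0.419 × 25.6143 = 72.0467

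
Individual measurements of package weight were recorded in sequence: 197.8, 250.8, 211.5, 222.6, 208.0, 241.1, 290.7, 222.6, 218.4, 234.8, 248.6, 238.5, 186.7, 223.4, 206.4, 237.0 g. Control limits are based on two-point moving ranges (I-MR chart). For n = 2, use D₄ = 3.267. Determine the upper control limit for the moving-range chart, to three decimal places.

Moving ranges: 53.0, 39.3, 11.1, 14.6, 33.1, 49.6, 68.1, 4.2, 16.4, 13.8, 10.1, 51.8, 36.7, 17.0, 30.6; M̄R̄ = 449.4000 / 15 = 29.9600
UCL_MR = D₄·M̄R̄ = 3.267 × 29.9600 = 97.8793

97.879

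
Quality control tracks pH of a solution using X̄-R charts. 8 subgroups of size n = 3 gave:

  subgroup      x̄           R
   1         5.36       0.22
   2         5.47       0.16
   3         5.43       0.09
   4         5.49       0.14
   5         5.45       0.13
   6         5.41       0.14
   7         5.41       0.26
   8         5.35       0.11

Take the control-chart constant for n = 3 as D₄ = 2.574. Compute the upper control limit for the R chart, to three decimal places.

0.402

R̄ = (0.22 + 0.16 + 0.09 + 0.14 + 0.13 + 0.14 + 0.26 + 0.11) / 8 = 1.2500 / 8 = 0.1562
UCL_R = D₄·R̄ = 2.574 × 0.1562 = 0.4022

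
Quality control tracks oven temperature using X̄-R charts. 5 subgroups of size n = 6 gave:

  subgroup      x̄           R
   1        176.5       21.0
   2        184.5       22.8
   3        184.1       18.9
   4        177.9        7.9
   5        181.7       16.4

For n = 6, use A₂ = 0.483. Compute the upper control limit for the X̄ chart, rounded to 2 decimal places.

189.34

X̄̄ = (176.5 + 184.5 + 184.1 + 177.9 + 181.7) / 5 = 904.7000 / 5 = 180.9400
R̄ = (21.0 + 22.8 + 18.9 + 7.9 + 16.4) / 5 = 87.0000 / 5 = 17.4000
UCL = X̄̄ + A₂·R̄ = 180.9400 + 0.483 × 17.4000 = 189.3442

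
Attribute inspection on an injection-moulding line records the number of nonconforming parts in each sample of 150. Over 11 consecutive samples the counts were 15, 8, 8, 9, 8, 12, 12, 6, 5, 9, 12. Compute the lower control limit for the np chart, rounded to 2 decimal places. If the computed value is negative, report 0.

0.53

p̄ = Σdᵢ / (k·n) = 104 / (11 × 150) = 0.06303
LCL = np̄ − 3·√(np̄(1−p̄)) = 9.4545 − 3 × 2.9763 = 0.5255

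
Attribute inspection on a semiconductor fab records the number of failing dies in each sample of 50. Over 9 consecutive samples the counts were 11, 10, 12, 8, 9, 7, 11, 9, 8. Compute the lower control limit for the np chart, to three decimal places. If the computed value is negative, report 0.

1.141

p̄ = Σdᵢ / (k·n) = 85 / (9 × 50) = 0.18889
LCL = np̄ − 3·√(np̄(1−p̄)) = 9.4444 − 3 × 2.7678 = 1.1412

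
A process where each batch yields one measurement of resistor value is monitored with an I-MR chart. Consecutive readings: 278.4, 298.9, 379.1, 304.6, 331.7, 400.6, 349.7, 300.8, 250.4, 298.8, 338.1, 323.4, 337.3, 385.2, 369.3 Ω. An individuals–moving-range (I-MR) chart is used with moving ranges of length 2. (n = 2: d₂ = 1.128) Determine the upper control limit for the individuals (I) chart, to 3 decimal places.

444.020

X̄ = (278.4 + 298.9 + 379.1 + 304.6 + 331.7 + 400.6 + 349.7 + 300.8 + 250.4 + 298.8 + 338.1 + 323.4 + 337.3 + 385.2 + 369.3) / 15 = 329.7533
Moving ranges: 20.5, 80.2, 74.5, 27.1, 68.9, 50.9, 48.9, 50.4, 48.4, 39.3, 14.7, 13.9, 47.9, 15.9; M̄R̄ = 601.5000 / 14 = 42.9643
UCL = X̄ + 3·M̄R̄/d₂ = 329.7533 + 3 × 42.9643 / 1.128 = 444.0201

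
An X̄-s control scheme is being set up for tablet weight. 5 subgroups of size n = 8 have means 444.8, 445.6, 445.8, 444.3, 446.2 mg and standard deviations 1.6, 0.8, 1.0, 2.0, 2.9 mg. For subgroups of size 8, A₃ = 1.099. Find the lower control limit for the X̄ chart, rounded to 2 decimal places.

X̄̄ = (444.8 + 445.6 + 445.8 + 444.3 + 446.2) / 5 = 445.3400
s̄ = (1.6 + 0.8 + 1.0 + 2.0 + 2.9) / 5 = 1.6600
LCL = X̄̄ − A₃·s̄ = 445.3400 − 1.099 × 1.6600 = 443.5157

443.52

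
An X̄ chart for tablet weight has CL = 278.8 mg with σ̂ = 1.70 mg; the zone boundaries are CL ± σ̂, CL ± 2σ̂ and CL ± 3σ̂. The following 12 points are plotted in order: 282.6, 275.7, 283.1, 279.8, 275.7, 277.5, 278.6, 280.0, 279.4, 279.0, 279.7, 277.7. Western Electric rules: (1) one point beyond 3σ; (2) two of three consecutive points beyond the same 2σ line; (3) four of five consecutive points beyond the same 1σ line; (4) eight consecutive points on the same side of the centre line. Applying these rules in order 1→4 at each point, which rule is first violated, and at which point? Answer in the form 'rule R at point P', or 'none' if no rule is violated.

rule 2 at point 3

Zone of each point (C = within 1σ̂, B = 1σ̂–2σ̂, A = 2σ̂–3σ̂, * = beyond 3σ̂; sign = side of CL): 1:+A, 2:-B, 3:+A, 4:+C, 5:-B, 6:-C, 7:-C, 8:+C, 9:+C, 10:+C, 11:+C, 12:-C
Rule 2 (two of three consecutive points beyond the same 2σ limit) is satisfied at point 3.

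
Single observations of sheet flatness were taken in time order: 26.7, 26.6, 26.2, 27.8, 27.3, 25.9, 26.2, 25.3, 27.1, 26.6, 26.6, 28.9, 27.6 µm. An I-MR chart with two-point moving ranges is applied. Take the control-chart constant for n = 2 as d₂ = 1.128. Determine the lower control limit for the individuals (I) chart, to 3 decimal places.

X̄ = (26.7 + 26.6 + 26.2 + 27.8 + 27.3 + 25.9 + 26.2 + 25.3 + 27.1 + 26.6 + 26.6 + 28.9 + 27.6) / 13 = 26.8308
Moving ranges: 0.1, 0.4, 1.6, 0.5, 1.4, 0.3, 0.9, 1.8, 0.5, 0.0, 2.3, 1.3; M̄R̄ = 11.1000 / 12 = 0.9250
LCL = X̄ − 3·M̄R̄/d₂ = 26.8308 − 3 × 0.9250 / 1.128 = 24.3707

24.371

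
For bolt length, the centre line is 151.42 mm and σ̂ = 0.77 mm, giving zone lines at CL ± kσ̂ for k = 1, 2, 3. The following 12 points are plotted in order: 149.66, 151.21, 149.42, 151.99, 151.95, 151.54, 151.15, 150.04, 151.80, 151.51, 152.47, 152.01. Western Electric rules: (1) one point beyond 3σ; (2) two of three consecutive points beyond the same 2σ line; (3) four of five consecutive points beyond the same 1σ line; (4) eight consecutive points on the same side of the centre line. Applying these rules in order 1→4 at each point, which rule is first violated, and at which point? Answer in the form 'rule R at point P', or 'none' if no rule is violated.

Zone of each point (C = within 1σ̂, B = 1σ̂–2σ̂, A = 2σ̂–3σ̂, * = beyond 3σ̂; sign = side of CL): 1:-A, 2:-C, 3:-A, 4:+C, 5:+C, 6:+C, 7:-C, 8:-B, 9:+C, 10:+C, 11:+B, 12:+C
Rule 2 (two of three consecutive points beyond the same 2σ limit) is satisfied at point 3.

rule 2 at point 3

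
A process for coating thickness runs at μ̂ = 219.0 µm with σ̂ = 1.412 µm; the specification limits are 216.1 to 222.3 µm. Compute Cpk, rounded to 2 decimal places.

0.68

Cpu = (USL − μ̂) / (3σ̂) = (222.3 − 219.0) / (3 × 1.412) = 0.7790; Cpl = (μ̂ − LSL) / (3σ̂) = (219.0 − 216.1) / (3 × 1.412) = 0.6846; Cpk = min(Cpu, Cpl) = 0.6846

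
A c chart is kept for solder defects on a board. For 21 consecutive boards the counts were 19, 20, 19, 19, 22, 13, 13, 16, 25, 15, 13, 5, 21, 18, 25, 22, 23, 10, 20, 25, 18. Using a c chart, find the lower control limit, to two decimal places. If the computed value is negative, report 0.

5.36

c̄ = (19 + 20 + 19 + 19 + 22 + 13 + 13 + 16 + 25 + 15 + 13 + 5 + 21 + 18 + 25 + 22 + 23 + 10 + 20 + 25 + 18) / 21 = 381 / 21 = 18.1429
LCL = c̄ − 3√c̄ = 18.1429 − 3 × 4.2594 = 5.3645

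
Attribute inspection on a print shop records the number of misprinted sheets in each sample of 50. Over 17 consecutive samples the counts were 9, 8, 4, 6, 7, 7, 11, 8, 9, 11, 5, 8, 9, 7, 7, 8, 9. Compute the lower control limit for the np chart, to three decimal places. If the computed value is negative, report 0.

0.117

p̄ = Σdᵢ / (k·n) = 133 / (17 × 50) = 0.15647
LCL = np̄ − 3·√(np̄(1−p̄)) = 7.8235 − 3 × 2.5689 = 0.1168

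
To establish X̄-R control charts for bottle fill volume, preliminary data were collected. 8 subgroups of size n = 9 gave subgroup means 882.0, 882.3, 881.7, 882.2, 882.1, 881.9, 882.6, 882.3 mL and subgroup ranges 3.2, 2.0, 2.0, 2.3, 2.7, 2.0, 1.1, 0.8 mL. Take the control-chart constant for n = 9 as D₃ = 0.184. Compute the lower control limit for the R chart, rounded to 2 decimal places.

R̄ = (3.2 + 2.0 + 2.0 + 2.3 + 2.7 + 2.0 + 1.1 + 0.8) / 8 = 16.1000 / 8 = 2.0125
LCL_R = D₃·R̄ = 0.184 × 2.0125 = 0.3703

0.37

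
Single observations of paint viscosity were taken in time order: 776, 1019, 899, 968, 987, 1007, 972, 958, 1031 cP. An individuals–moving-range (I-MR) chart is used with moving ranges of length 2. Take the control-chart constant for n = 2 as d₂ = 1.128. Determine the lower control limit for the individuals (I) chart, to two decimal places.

760.30

X̄ = (776 + 1019 + 899 + 968 + 987 + 1007 + 972 + 958 + 1031) / 9 = 957.4444
Moving ranges: 243, 120, 69, 19, 20, 35, 14, 73; M̄R̄ = 593.0000 / 8 = 74.1250
LCL = X̄ − 3·M̄R̄/d₂ = 957.4444 − 3 × 74.1250 / 1.128 = 760.3035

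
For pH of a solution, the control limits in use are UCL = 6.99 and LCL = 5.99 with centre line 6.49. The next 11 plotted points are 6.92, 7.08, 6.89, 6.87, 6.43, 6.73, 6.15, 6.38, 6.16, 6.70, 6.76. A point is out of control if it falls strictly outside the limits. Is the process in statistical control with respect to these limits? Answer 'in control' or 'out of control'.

Compare each point to [5.99, 6.99]: sample 2 = 7.08 > UCL.

out of control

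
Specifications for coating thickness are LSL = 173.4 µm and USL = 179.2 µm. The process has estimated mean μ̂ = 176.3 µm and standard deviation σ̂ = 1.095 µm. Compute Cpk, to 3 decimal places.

Cpu = (USL − μ̂) / (3σ̂) = (179.2 − 176.3) / (3 × 1.095) = 0.8828; Cpl = (μ̂ − LSL) / (3σ̂) = (176.3 − 173.4) / (3 × 1.095) = 0.8828; Cpk = min(Cpu, Cpl) = 0.8828

0.883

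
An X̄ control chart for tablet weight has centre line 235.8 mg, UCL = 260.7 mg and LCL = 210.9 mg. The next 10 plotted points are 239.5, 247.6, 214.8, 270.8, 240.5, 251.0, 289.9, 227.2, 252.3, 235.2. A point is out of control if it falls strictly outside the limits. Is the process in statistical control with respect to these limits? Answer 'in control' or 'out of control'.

Compare each point to [210.9, 260.7]: sample 4 = 270.8 > UCL; sample 7 = 289.9 > UCL.

out of control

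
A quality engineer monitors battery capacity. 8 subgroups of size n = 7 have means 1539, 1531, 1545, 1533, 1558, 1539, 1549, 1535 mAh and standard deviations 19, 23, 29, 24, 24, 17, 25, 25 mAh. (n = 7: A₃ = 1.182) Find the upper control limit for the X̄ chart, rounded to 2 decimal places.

1568.61

X̄̄ = (1539 + 1531 + 1545 + 1533 + 1558 + 1539 + 1549 + 1535) / 8 = 1541.1250
s̄ = (19 + 23 + 29 + 24 + 24 + 17 + 25 + 25) / 8 = 23.2500
UCL = X̄̄ + A₃·s̄ = 1541.1250 + 1.182 × 23.2500 = 1568.6065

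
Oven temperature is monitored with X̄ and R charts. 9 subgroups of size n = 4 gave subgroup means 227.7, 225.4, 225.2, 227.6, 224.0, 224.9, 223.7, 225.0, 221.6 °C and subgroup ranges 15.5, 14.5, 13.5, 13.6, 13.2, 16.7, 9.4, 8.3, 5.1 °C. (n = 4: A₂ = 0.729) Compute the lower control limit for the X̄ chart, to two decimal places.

X̄̄ = (227.7 + 225.4 + 225.2 + 227.6 + 224.0 + 224.9 + 223.7 + 225.0 + 221.6) / 9 = 2025.1000 / 9 = 225.0111
R̄ = (15.5 + 14.5 + 13.5 + 13.6 + 13.2 + 16.7 + 9.4 + 8.3 + 5.1) / 9 = 109.8000 / 9 = 12.2000
LCL = X̄̄ − A₂·R̄ = 225.0111 − 0.729 × 12.2000 = 216.1173

216.12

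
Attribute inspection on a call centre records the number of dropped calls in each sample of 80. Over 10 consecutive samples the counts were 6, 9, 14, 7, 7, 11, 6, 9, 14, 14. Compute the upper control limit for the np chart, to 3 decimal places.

18.459

p̄ = Σdᵢ / (k·n) = 97 / (10 × 80) = 0.12125
UCL = np̄ + 3·√(np̄(1−p̄)) = 9.7000 + 3 × √(9.7000×0.87875) = 9.7000 + 3 × 2.9196 = 18.4587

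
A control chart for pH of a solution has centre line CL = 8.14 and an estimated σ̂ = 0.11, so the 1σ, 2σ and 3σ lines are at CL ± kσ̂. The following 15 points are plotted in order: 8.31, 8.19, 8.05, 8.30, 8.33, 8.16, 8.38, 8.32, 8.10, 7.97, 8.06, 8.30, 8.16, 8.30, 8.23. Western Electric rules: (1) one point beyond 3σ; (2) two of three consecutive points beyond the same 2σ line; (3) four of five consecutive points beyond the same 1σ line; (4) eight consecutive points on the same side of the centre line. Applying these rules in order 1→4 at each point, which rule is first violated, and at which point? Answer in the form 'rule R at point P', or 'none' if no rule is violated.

rule 3 at point 8

Zone of each point (C = within 1σ̂, B = 1σ̂–2σ̂, A = 2σ̂–3σ̂, * = beyond 3σ̂; sign = side of CL): 1:+B, 2:+C, 3:-C, 4:+B, 5:+B, 6:+C, 7:+A, 8:+B, 9:-C, 10:-B, 11:-C, 12:+B, 13:+C, 14:+B, 15:+C
Rule 3 (four of five consecutive points beyond the same 1σ limit) is satisfied at point 8.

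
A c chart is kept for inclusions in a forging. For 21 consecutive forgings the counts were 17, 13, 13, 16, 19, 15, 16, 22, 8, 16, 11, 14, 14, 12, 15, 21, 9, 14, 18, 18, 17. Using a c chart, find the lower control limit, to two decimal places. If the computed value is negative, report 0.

3.47

c̄ = (17 + 13 + 13 + 16 + 19 + 15 + 16 + 22 + 8 + 16 + 11 + 14 + 14 + 12 + 15 + 21 + 9 + 14 + 18 + 18 + 17) / 21 = 318 / 21 = 15.1429
LCL = c̄ − 3√c̄ = 15.1429 − 3 × 3.8914 = 3.4687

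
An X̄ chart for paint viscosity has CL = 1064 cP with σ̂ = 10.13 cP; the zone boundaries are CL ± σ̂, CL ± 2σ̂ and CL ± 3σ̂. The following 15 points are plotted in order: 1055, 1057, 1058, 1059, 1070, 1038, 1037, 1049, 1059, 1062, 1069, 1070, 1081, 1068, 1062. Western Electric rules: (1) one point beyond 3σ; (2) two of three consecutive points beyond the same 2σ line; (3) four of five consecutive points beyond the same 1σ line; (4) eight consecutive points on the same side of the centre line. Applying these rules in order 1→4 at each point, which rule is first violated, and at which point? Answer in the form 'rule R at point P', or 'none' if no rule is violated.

Zone of each point (C = within 1σ̂, B = 1σ̂–2σ̂, A = 2σ̂–3σ̂, * = beyond 3σ̂; sign = side of CL): 1:-C, 2:-C, 3:-C, 4:-C, 5:+C, 6:-A, 7:-A, 8:-B, 9:-C, 10:-C, 11:+C, 12:+C, 13:+B, 14:+C, 15:-C
Rule 2 (two of three consecutive points beyond the same 2σ limit) is satisfied at point 7.

rule 2 at point 7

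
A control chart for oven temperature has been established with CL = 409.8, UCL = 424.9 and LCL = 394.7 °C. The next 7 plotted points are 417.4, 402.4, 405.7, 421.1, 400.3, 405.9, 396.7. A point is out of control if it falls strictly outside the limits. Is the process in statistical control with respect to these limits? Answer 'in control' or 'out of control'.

All 7 points lie within [394.7, 424.9].

in control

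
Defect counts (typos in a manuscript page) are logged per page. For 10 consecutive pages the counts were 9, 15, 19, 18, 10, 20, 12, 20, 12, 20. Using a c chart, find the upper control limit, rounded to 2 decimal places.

27.31

c̄ = (9 + 15 + 19 + 18 + 10 + 20 + 12 + 20 + 12 + 20) / 10 = 155 / 10 = 15.5000
UCL = c̄ + 3√c̄ = 15.5000 + 3 × √15.5000 = 15.5000 + 3 × 3.9370 = 27.3110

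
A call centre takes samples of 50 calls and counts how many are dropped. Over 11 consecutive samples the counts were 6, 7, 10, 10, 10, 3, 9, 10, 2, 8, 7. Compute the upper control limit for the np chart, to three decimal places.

15.010

p̄ = Σdᵢ / (k·n) = 82 / (11 × 50) = 0.14909
UCL = np̄ + 3·√(np̄(1−p̄)) = 7.4545 + 3 × √(7.4545×0.85091) = 7.4545 + 3 × 2.5186 = 15.0102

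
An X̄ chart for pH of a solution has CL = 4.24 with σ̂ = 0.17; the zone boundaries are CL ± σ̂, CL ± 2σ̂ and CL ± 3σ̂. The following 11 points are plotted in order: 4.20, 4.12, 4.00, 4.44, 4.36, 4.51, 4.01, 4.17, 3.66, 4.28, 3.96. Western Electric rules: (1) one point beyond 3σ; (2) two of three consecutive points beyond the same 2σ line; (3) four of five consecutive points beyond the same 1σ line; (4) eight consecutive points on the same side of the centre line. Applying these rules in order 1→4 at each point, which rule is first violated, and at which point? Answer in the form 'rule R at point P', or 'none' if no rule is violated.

Zone of each point (C = within 1σ̂, B = 1σ̂–2σ̂, A = 2σ̂–3σ̂, * = beyond 3σ̂; sign = side of CL): 1:-C, 2:-C, 3:-B, 4:+B, 5:+C, 6:+B, 7:-B, 8:-C, 9:-*, 10:+C, 11:-B
Rule 1 (one point beyond the 3σ limits) is satisfied at point 9.

rule 1 at point 9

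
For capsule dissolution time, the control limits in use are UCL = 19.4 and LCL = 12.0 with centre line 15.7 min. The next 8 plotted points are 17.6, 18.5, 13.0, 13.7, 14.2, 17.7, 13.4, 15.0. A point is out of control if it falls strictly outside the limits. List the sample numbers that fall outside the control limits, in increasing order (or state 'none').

All 8 points lie within [12.0, 19.4].

none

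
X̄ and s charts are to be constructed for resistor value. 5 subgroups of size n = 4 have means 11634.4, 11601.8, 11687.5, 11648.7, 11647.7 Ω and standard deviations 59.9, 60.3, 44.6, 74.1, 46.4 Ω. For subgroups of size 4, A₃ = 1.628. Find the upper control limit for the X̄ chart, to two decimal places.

11736.91

X̄̄ = (11634.4 + 11601.8 + 11687.5 + 11648.7 + 11647.7) / 5 = 11644.0200
s̄ = (59.9 + 60.3 + 44.6 + 74.1 + 46.4) / 5 = 57.0600
UCL = X̄̄ + A₃·s̄ = 11644.0200 + 1.628 × 57.0600 = 11736.9137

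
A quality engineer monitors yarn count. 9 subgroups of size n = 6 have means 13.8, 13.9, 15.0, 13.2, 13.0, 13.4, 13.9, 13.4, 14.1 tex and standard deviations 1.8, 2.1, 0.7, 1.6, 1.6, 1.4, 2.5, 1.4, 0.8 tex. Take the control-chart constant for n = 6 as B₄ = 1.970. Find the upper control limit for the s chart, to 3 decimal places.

s̄ = (1.8 + 2.1 + 0.7 + 1.6 + 1.6 + 1.4 + 2.5 + 1.4 + 0.8) / 9 = 1.5444
UCL_s = B₄·s̄ = 1.970 × 1.5444 = 3.0426

3.043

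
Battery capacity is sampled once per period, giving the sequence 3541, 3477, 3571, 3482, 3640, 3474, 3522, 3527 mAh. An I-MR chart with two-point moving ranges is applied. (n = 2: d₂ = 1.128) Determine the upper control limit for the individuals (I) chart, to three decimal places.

3766.332

X̄ = (3541 + 3477 + 3571 + 3482 + 3640 + 3474 + 3522 + 3527) / 8 = 3529.2500
Moving ranges: 64, 94, 89, 158, 166, 48, 5; M̄R̄ = 624.0000 / 7 = 89.1429
UCL = X̄ + 3·M̄R̄/d₂ = 3529.2500 + 3 × 89.1429 / 1.128 = 3766.3321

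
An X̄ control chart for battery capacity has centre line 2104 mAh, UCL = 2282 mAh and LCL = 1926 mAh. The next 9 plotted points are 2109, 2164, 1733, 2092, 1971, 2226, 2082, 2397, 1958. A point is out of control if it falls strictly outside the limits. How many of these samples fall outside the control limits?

Compare each point to [1926, 2282]: sample 3 = 1733 < LCL; sample 8 = 2397 > UCL.

2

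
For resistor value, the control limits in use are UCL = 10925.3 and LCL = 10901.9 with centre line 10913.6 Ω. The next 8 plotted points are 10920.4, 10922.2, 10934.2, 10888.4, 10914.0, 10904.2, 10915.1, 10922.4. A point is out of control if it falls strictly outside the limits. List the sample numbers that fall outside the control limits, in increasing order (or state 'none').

Compare each point to [10901.9, 10925.3]: sample 3 = 10934.2 > UCL; sample 4 = 10888.4 < LCL.

3, 4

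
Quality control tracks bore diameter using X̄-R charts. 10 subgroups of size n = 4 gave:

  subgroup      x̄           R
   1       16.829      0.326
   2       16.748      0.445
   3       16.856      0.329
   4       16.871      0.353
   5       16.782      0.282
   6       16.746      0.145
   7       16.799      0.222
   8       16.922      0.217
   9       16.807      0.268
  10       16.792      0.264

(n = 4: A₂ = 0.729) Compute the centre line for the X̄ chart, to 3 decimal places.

16.815

X̄̄ = (16.829 + 16.748 + 16.856 + 16.871 + 16.782 + 16.746 + 16.799 + 16.922 + 16.807 + 16.792) / 10 = 168.1520 / 10 = 16.8152
CL = X̄̄ = 16.8152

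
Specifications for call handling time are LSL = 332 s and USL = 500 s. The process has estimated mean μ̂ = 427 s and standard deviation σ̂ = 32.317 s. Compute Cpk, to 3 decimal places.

Cpu = (USL − μ̂) / (3σ̂) = (500 − 427) / (3 × 32.317) = 0.7530; Cpl = (μ̂ − LSL) / (3σ̂) = (427 − 332) / (3 × 32.317) = 0.9799; Cpk = min(Cpu, Cpl) = 0.7530

0.753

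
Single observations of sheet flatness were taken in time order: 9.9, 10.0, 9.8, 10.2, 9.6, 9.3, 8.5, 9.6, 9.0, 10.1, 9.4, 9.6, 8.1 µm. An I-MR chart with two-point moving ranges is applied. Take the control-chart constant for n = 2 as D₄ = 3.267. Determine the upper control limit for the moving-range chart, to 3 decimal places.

Moving ranges: 0.1, 0.2, 0.4, 0.6, 0.3, 0.8, 1.1, 0.6, 1.1, 0.7, 0.2, 1.5; M̄R̄ = 7.6000 / 12 = 0.6333
UCL_MR = D₄·M̄R̄ = 3.267 × 0.6333 = 2.0691

2.069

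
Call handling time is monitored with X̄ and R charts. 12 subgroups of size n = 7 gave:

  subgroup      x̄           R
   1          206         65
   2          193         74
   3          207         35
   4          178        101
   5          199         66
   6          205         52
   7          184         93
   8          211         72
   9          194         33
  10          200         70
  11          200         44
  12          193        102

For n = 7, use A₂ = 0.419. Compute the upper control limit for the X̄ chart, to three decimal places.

225.678

X̄̄ = (206 + 193 + 207 + 178 + 199 + 205 + 184 + 211 + 194 + 200 + 200 + 193) / 12 = 2370.0000 / 12 = 197.5000
R̄ = (65 + 74 + 35 + 101 + 66 + 52 + 93 + 72 + 33 + 70 + 44 + 102) / 12 = 807.0000 / 12 = 67.2500
UCL = X̄̄ + A₂·R̄ = 197.5000 + 0.419 × 67.2500 = 225.6778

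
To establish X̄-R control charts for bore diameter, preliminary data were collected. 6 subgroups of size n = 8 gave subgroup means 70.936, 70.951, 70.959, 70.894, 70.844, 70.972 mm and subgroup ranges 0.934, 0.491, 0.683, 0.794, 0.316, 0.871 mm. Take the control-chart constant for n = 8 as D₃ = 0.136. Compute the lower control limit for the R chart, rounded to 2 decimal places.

0.09

R̄ = (0.934 + 0.491 + 0.683 + 0.794 + 0.316 + 0.871) / 6 = 4.0890 / 6 = 0.6815
LCL_R = D₃·R̄ = 0.136 × 0.6815 = 0.0927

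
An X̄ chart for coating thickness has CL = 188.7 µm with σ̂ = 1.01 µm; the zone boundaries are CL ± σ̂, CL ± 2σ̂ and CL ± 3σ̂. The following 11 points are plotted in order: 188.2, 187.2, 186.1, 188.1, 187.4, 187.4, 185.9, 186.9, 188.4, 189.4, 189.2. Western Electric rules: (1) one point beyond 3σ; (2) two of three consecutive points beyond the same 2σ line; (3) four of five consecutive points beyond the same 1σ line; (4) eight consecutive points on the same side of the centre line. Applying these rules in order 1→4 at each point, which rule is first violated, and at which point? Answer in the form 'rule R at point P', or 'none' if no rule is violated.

Zone of each point (C = within 1σ̂, B = 1σ̂–2σ̂, A = 2σ̂–3σ̂, * = beyond 3σ̂; sign = side of CL): 1:-C, 2:-B, 3:-A, 4:-C, 5:-B, 6:-B, 7:-A, 8:-B, 9:-C, 10:+C, 11:+C
Rule 3 (four of five consecutive points beyond the same 1σ limit) is satisfied at point 6.

rule 3 at point 6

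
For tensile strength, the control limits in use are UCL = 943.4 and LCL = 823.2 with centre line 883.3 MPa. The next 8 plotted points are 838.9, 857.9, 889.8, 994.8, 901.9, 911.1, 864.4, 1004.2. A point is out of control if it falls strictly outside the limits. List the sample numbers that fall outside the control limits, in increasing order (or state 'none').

Compare each point to [823.2, 943.4]: sample 4 = 994.8 > UCL; sample 8 = 1004.2 > UCL.

4, 8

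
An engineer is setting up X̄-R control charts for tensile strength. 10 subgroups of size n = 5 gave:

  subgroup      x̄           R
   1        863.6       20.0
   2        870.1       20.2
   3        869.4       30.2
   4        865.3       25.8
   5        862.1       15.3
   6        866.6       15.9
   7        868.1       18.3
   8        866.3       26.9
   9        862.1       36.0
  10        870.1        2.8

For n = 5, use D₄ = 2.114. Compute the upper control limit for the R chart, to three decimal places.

44.690

R̄ = (20.0 + 20.2 + 30.2 + 25.8 + 15.3 + 15.9 + 18.3 + 26.9 + 36.0 + 2.8) / 10 = 211.4000 / 10 = 21.1400
UCL_R = D₄·R̄ = 2.114 × 21.1400 = 44.6900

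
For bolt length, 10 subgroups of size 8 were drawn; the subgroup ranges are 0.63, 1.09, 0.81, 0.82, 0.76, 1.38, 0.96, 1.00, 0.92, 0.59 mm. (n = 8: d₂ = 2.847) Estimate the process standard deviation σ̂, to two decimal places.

R̄ = (0.63 + 1.09 + 0.81 + 0.82 + 0.76 + 1.38 + 0.96 + 1.00 + 0.92 + 0.59) / 10 = 0.8960
σ̂ = R̄ / d₂ = 0.8960 / 2.847 = 0.3147

0.31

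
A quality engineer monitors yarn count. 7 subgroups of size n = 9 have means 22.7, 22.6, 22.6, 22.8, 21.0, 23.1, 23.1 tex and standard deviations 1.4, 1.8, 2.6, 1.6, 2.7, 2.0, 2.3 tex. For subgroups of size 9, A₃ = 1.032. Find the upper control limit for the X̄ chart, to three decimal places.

X̄̄ = (22.7 + 22.6 + 22.6 + 22.8 + 21.0 + 23.1 + 23.1) / 7 = 22.5571
s̄ = (1.4 + 1.8 + 2.6 + 1.6 + 2.7 + 2.0 + 2.3) / 7 = 2.0571
UCL = X̄̄ + A₃·s̄ = 22.5571 + 1.032 × 2.0571 = 24.6801

24.680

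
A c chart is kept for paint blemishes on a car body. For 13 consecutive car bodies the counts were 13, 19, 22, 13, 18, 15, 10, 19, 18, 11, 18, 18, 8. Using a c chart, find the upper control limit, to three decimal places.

c̄ = (13 + 19 + 22 + 13 + 18 + 15 + 10 + 19 + 18 + 11 + 18 + 18 + 8) / 13 = 202 / 13 = 15.5385
UCL = c̄ + 3√c̄ = 15.5385 + 3 × √15.5385 = 15.5385 + 3 × 3.9419 = 27.3641

27.364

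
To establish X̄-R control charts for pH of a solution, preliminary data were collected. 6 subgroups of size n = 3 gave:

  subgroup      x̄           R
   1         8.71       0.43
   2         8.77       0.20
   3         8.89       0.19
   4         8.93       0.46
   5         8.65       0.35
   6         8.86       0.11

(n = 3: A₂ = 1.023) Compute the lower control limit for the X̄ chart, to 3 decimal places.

8.505

X̄̄ = (8.71 + 8.77 + 8.89 + 8.93 + 8.65 + 8.86) / 6 = 52.8100 / 6 = 8.8017
R̄ = (0.43 + 0.20 + 0.19 + 0.46 + 0.35 + 0.11) / 6 = 1.7400 / 6 = 0.2900
LCL = X̄̄ − A₂·R̄ = 8.8017 − 1.023 × 0.2900 = 8.5050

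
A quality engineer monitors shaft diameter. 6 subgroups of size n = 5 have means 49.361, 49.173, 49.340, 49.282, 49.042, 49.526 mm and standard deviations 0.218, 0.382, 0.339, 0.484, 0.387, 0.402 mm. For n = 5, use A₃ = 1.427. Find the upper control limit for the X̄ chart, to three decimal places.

X̄̄ = (49.361 + 49.173 + 49.340 + 49.282 + 49.042 + 49.526) / 6 = 49.2873
s̄ = (0.218 + 0.382 + 0.339 + 0.484 + 0.387 + 0.402) / 6 = 0.3687
UCL = X̄̄ + A₃·s̄ = 49.2873 + 1.427 × 0.3687 = 49.8134

49.813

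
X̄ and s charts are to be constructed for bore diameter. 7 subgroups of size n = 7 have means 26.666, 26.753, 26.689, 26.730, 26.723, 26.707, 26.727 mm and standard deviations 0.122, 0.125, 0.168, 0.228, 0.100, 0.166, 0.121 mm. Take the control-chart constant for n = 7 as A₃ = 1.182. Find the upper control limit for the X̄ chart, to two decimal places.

X̄̄ = (26.666 + 26.753 + 26.689 + 26.730 + 26.723 + 26.707 + 26.727) / 7 = 26.7136
s̄ = (0.122 + 0.125 + 0.168 + 0.228 + 0.100 + 0.166 + 0.121) / 7 = 0.1471
UCL = X̄̄ + A₃·s̄ = 26.7136 + 1.182 × 0.1471 = 26.8875

26.89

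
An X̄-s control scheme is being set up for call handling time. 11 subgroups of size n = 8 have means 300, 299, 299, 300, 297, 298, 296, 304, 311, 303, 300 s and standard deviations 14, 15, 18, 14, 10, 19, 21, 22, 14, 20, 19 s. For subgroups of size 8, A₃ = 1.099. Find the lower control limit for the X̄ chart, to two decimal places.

X̄̄ = (300 + 299 + 299 + 300 + 297 + 298 + 296 + 304 + 311 + 303 + 300) / 11 = 300.6364
s̄ = (14 + 15 + 18 + 14 + 10 + 19 + 21 + 22 + 14 + 20 + 19) / 11 = 16.9091
LCL = X̄̄ − A₃·s̄ = 300.6364 − 1.099 × 16.9091 = 282.0533

282.05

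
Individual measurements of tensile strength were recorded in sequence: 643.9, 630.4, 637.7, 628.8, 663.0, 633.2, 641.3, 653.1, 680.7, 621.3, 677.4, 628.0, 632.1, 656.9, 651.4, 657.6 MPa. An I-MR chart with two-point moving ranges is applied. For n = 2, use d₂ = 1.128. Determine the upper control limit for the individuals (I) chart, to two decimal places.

707.52

X̄ = (643.9 + 630.4 + 637.7 + 628.8 + 663.0 + 633.2 + 641.3 + 653.1 + 680.7 + 621.3 + 677.4 + 628.0 + 632.1 + 656.9 + 651.4 + 657.6) / 16 = 646.0500
Moving ranges: 13.5, 7.3, 8.9, 34.2, 29.8, 8.1, 11.8, 27.6, 59.4, 56.1, 49.4, 4.1, 24.8, 5.5, 6.2; M̄R̄ = 346.7000 / 15 = 23.1133
UCL = X̄ + 3·M̄R̄/d₂ = 646.0500 + 3 × 23.1133 / 1.128 = 707.5216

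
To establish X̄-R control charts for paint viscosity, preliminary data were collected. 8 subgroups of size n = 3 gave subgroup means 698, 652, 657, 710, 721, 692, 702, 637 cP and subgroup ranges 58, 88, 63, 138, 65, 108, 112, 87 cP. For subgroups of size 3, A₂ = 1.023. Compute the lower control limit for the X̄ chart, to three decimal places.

X̄̄ = (698 + 652 + 657 + 710 + 721 + 692 + 702 + 637) / 8 = 5469.0000 / 8 = 683.6250
R̄ = (58 + 88 + 63 + 138 + 65 + 108 + 112 + 87) / 8 = 719.0000 / 8 = 89.8750
LCL = X̄̄ − A₂·R̄ = 683.6250 − 1.023 × 89.8750 = 591.6829

591.683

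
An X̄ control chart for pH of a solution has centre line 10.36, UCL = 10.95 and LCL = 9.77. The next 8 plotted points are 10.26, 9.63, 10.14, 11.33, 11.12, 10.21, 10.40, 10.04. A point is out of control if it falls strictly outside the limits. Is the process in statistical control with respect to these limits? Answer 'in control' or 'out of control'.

out of control

Compare each point to [9.77, 10.95]: sample 2 = 9.63 < LCL; sample 4 = 11.33 > UCL; sample 5 = 11.12 > UCL.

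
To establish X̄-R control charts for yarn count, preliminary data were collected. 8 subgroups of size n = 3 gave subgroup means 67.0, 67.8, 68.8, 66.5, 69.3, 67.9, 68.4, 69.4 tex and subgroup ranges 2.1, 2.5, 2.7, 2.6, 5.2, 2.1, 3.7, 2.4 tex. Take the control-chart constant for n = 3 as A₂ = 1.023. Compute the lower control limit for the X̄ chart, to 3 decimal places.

X̄̄ = (67.0 + 67.8 + 68.8 + 66.5 + 69.3 + 67.9 + 68.4 + 69.4) / 8 = 545.1000 / 8 = 68.1375
R̄ = (2.1 + 2.5 + 2.7 + 2.6 + 5.2 + 2.1 + 3.7 + 2.4) / 8 = 23.3000 / 8 = 2.9125
LCL = X̄̄ − A₂·R̄ = 68.1375 − 1.023 × 2.9125 = 65.1580

65.158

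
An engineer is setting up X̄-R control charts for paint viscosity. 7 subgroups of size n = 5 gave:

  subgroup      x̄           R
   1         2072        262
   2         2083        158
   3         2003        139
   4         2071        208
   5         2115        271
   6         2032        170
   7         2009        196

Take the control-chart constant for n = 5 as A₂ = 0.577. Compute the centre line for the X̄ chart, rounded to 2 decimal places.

X̄̄ = (2072 + 2083 + 2003 + 2071 + 2115 + 2032 + 2009) / 7 = 14385.0000 / 7 = 2055.0000
CL = X̄̄ = 2055.0000

2055.00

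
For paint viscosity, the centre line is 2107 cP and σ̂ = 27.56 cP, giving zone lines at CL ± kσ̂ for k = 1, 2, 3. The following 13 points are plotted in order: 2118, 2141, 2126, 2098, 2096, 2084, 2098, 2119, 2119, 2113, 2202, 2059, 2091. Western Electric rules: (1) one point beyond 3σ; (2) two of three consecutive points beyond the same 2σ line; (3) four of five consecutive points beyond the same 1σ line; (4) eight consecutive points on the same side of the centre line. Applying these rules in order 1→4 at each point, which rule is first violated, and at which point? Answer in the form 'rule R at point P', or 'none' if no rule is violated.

rule 1 at point 11

Zone of each point (C = within 1σ̂, B = 1σ̂–2σ̂, A = 2σ̂–3σ̂, * = beyond 3σ̂; sign = side of CL): 1:+C, 2:+B, 3:+C, 4:-C, 5:-C, 6:-C, 7:-C, 8:+C, 9:+C, 10:+C, 11:+*, 12:-B, 13:-C
Rule 1 (one point beyond the 3σ limits) is satisfied at point 11.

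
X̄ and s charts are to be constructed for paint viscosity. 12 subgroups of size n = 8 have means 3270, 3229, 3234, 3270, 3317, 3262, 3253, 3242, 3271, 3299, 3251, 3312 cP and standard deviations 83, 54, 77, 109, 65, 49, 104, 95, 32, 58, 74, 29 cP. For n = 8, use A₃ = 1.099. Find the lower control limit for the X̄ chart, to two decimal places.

3191.58

X̄̄ = (3270 + 3229 + 3234 + 3270 + 3317 + 3262 + 3253 + 3242 + 3271 + 3299 + 3251 + 3312) / 12 = 3267.5000
s̄ = (83 + 54 + 77 + 109 + 65 + 49 + 104 + 95 + 32 + 58 + 74 + 29) / 12 = 69.0833
LCL = X̄̄ − A₃·s̄ = 3267.5000 − 1.099 × 69.0833 = 3191.5774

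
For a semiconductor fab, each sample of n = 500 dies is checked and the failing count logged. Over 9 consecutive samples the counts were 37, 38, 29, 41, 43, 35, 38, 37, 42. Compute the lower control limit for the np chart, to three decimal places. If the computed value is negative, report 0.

p̄ = Σdᵢ / (k·n) = 340 / (9 × 500) = 0.07556
LCL = np̄ − 3·√(np̄(1−p̄)) = 37.7778 − 3 × 5.9096 = 20.0490

20.049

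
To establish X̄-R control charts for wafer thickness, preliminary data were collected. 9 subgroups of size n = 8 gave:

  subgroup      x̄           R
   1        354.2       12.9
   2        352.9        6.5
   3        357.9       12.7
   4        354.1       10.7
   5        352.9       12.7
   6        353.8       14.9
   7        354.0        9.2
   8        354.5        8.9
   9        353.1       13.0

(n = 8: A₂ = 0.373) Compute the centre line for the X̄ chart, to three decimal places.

X̄̄ = (354.2 + 352.9 + 357.9 + 354.1 + 352.9 + 353.8 + 354.0 + 354.5 + 353.1) / 9 = 3187.4000 / 9 = 354.1556
CL = X̄̄ = 354.1556

354.156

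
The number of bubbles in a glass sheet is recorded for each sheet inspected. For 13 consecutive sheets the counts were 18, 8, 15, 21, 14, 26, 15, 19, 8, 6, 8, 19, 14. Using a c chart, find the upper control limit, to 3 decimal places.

c̄ = (18 + 8 + 15 + 21 + 14 + 26 + 15 + 19 + 8 + 6 + 8 + 19 + 14) / 13 = 191 / 13 = 14.6923
UCL = c̄ + 3√c̄ = 14.6923 + 3 × √14.6923 = 14.6923 + 3 × 3.8331 = 26.1915

26.191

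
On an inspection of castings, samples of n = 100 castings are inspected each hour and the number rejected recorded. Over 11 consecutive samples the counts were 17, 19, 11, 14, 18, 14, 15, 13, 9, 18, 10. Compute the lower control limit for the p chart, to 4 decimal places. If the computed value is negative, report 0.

0.0384

p̄ = Σdᵢ / (k·n) = 158 / (11 × 100) = 0.14364
LCL = p̄ − 3·√(p̄(1−p̄)/n) = 0.14364 − 3 × 0.03507 = 0.03842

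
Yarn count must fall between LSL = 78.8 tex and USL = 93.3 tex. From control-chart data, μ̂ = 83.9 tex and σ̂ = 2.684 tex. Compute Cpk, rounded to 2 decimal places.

0.63

Cpu = (USL − μ̂) / (3σ̂) = (93.3 − 83.9) / (3 × 2.684) = 1.1674; Cpl = (μ̂ − LSL) / (3σ̂) = (83.9 − 78.8) / (3 × 2.684) = 0.6334; Cpk = min(Cpu, Cpl) = 0.6334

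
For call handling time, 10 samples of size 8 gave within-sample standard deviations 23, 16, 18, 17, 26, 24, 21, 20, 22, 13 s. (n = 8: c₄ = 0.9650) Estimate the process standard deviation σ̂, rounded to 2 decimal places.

20.73

s̄ = (23 + 16 + 18 + 17 + 26 + 24 + 21 + 20 + 22 + 13) / 10 = 20.0000
σ̂ = s̄ / c₄ = 20.0000 / 0.9650 = 20.7254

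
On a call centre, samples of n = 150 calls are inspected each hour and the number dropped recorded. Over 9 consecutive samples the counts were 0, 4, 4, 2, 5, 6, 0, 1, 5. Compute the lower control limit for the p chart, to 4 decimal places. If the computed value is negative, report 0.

0.0000

p̄ = Σdᵢ / (k·n) = 27 / (9 × 150) = 0.02000
LCL = p̄ − 3·√(p̄(1−p̄)/n) = 0.02000 − 3 × 0.01143 = -0.01429 → 0 (negative, so LCL = 0)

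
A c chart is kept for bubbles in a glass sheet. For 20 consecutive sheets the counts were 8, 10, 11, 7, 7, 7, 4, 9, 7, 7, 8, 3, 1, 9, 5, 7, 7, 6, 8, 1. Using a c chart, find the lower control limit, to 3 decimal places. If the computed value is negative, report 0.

0.000

c̄ = (8 + 10 + 11 + 7 + 7 + 7 + 4 + 9 + 7 + 7 + 8 + 3 + 1 + 9 + 5 + 7 + 7 + 6 + 8 + 1) / 20 = 132 / 20 = 6.6000
LCL = c̄ − 3√c̄ = 6.6000 − 3 × 2.5690 = -1.1071 → 0 (cannot be negative)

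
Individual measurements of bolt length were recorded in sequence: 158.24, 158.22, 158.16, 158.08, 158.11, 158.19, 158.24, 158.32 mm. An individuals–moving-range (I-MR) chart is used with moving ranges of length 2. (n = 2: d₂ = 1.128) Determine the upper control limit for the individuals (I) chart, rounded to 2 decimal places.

158.35

X̄ = (158.24 + 158.22 + 158.16 + 158.08 + 158.11 + 158.19 + 158.24 + 158.32) / 8 = 158.1950
Moving ranges: 0.02, 0.06, 0.08, 0.03, 0.08, 0.05, 0.08; M̄R̄ = 0.4000 / 7 = 0.0571
UCL = X̄ + 3·M̄R̄/d₂ = 158.1950 + 3 × 0.0571 / 1.128 = 158.3470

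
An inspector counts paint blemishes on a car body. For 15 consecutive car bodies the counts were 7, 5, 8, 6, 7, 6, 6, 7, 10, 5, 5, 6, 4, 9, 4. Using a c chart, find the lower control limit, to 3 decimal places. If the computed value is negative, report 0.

0.000

c̄ = (7 + 5 + 8 + 6 + 7 + 6 + 6 + 7 + 10 + 5 + 5 + 6 + 4 + 9 + 4) / 15 = 95 / 15 = 6.3333
LCL = c̄ − 3√c̄ = 6.3333 − 3 × 2.5166 = -1.2165 → 0 (cannot be negative)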